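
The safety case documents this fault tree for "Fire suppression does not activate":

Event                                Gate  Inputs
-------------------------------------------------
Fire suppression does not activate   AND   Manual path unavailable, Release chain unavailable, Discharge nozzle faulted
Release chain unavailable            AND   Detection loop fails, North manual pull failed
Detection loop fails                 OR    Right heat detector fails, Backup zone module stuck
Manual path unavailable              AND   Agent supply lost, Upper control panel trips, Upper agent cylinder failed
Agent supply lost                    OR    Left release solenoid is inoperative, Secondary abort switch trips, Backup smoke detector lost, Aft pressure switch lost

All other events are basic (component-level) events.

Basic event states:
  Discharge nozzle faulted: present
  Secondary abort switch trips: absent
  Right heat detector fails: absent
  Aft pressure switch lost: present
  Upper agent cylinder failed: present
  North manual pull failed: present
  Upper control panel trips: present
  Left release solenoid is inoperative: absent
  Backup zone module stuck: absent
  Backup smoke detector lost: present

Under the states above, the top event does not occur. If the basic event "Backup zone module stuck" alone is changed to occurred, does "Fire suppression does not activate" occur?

Counterfactual: set "Backup zone module stuck" to occurred.
Agent supply lost [OR]: Left release solenoid is inoperative=not, Secondary abort switch trips=not, Backup smoke detector lost=occurs, Aft pressure switch lost=occurs → at least one input occurs → occurs.
Manual path unavailable [AND]: Agent supply lost=occurs, Upper control panel trips=occurs, Upper agent cylinder failed=occurs → all inputs occur → occurs.
Detection loop fails [OR]: Right heat detector fails=not, Backup zone module stuck=occurs → at least one input occurs → occurs.
Release chain unavailable [AND]: Detection loop fails=occurs, North manual pull failed=occurs → all inputs occur → occurs.
Fire suppression does not activate [AND]: Manual path unavailable=occurs, Release chain unavailable=occurs, Discharge nozzle faulted=occurs → all inputs occur → occurs.

Yes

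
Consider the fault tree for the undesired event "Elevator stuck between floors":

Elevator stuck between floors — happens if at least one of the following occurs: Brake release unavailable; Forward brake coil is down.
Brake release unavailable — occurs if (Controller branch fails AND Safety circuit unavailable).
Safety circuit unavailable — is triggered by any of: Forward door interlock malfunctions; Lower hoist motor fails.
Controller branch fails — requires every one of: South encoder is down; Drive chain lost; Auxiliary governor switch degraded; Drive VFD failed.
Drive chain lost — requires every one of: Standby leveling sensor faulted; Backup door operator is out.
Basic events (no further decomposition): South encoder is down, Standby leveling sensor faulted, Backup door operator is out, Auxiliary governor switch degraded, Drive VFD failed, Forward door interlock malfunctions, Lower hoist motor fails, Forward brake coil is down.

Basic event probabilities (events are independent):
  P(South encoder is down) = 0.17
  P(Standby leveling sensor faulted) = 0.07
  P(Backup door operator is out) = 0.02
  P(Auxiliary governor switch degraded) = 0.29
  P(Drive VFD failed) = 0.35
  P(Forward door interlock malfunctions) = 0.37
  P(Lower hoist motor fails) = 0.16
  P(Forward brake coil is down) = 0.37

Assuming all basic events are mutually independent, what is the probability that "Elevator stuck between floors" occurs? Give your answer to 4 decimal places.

0.3700

P(Drive chain lost) [AND] = 0.07 × 0.02 = 0.001400
P(Controller branch fails) [AND] = 0.17 × 0.001400 × 0.29 × 0.35 = 0.000024
P(Safety circuit unavailable) [OR] = 1 − (1−0.37) × (1−0.16) = 0.470800
P(Brake release unavailable) [AND] = 0.000024 × 0.470800 = 0.000011
P(Elevator stuck between floors) [OR] = 1 − (1−0.000011) × (1−0.37) = 0.370007
Rounded to 4 decimal places: P(Elevator stuck between floors) ≈ 0.3700.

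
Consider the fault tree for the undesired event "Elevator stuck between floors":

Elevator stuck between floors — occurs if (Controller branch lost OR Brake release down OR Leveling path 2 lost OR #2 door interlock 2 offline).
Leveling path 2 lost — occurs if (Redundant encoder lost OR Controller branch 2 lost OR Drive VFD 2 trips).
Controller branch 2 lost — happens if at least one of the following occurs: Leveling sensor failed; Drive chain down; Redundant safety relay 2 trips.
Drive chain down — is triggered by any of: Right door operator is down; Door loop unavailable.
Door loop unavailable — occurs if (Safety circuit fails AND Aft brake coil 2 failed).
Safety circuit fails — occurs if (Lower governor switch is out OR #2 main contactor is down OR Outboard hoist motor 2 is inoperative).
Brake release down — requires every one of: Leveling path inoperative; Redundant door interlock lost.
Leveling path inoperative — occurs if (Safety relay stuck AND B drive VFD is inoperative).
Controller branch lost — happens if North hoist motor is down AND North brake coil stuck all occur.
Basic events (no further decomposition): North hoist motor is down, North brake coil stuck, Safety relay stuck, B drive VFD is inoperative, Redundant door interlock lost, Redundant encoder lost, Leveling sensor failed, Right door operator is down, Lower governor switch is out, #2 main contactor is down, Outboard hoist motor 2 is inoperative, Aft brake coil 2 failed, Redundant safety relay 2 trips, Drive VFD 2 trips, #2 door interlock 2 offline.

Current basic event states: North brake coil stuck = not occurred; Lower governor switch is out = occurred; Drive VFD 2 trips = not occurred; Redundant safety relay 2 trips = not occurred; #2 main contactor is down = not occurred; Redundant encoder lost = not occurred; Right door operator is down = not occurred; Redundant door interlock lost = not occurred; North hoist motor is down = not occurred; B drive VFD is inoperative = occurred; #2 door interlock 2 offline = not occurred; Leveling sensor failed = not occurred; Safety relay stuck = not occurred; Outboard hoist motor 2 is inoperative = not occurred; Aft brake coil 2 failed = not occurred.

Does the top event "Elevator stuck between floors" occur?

No

Controller branch lost [AND]: North hoist motor is down=not, North brake coil stuck=not → not all inputs occur → does not occur.
Leveling path inoperative [AND]: Safety relay stuck=not, B drive VFD is inoperative=occurs → not all inputs occur → does not occur.
Brake release down [AND]: Leveling path inoperative=not, Redundant door interlock lost=not → not all inputs occur → does not occur.
Safety circuit fails [OR]: Lower governor switch is out=occurs, #2 main contactor is down=not, Outboard hoist motor 2 is inoperative=not → at least one input occurs → occurs.
Door loop unavailable [AND]: Safety circuit fails=occurs, Aft brake coil 2 failed=not → not all inputs occur → does not occur.
Drive chain down [OR]: Right door operator is down=not, Door loop unavailable=not → no input occurs → does not occur.
Controller branch 2 lost [OR]: Leveling sensor failed=not, Drive chain down=not, Redundant safety relay 2 trips=not → no input occurs → does not occur.
Leveling path 2 lost [OR]: Redundant encoder lost=not, Controller branch 2 lost=not, Drive VFD 2 trips=not → no input occurs → does not occur.
Elevator stuck between floors [OR]: Controller branch lost=not, Brake release down=not, Leveling path 2 lost=not, #2 door interlock 2 offline=not → no input occurs → does not occur.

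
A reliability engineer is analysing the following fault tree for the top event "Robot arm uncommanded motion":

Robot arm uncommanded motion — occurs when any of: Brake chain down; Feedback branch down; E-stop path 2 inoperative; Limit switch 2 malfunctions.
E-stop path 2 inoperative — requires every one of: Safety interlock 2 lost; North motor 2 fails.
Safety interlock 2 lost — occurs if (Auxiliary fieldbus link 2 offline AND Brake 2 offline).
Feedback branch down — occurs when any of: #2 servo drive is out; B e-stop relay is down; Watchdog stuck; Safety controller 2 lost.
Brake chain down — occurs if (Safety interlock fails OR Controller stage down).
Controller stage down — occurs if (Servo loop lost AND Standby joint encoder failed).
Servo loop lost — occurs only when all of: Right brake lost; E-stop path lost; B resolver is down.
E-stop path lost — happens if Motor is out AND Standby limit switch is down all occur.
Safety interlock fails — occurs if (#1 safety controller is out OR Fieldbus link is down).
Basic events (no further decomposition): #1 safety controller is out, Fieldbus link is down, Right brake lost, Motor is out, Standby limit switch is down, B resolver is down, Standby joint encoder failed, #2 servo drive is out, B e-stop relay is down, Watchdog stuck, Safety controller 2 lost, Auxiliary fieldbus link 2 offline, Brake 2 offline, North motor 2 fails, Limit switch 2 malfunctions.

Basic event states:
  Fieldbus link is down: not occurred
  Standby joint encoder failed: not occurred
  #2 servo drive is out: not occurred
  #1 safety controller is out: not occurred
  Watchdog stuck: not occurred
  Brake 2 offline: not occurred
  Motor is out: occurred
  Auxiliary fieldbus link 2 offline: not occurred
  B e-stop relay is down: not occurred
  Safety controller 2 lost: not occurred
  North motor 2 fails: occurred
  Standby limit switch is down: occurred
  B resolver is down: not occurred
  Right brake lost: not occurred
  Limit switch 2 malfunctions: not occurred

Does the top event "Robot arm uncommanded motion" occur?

Safety interlock fails [OR]: #1 safety controller is out=not, Fieldbus link is down=not → no input occurs → does not occur.
E-stop path lost [AND]: Motor is out=occurs, Standby limit switch is down=occurs → all inputs occur → occurs.
Servo loop lost [AND]: Right brake lost=not, E-stop path lost=occurs, B resolver is down=not → not all inputs occur → does not occur.
Controller stage down [AND]: Servo loop lost=not, Standby joint encoder failed=not → not all inputs occur → does not occur.
Brake chain down [OR]: Safety interlock fails=not, Controller stage down=not → no input occurs → does not occur.
Feedback branch down [OR]: #2 servo drive is out=not, B e-stop relay is down=not, Watchdog stuck=not, Safety controller 2 lost=not → no input occurs → does not occur.
Safety interlock 2 lost [AND]: Auxiliary fieldbus link 2 offline=not, Brake 2 offline=not → not all inputs occur → does not occur.
E-stop path 2 inoperative [AND]: Safety interlock 2 lost=not, North motor 2 fails=occurs → not all inputs occur → does not occur.
Robot arm uncommanded motion [OR]: Brake chain down=not, Feedback branch down=not, E-stop path 2 inoperative=not, Limit switch 2 malfunctions=not → no input occurs → does not occur.

No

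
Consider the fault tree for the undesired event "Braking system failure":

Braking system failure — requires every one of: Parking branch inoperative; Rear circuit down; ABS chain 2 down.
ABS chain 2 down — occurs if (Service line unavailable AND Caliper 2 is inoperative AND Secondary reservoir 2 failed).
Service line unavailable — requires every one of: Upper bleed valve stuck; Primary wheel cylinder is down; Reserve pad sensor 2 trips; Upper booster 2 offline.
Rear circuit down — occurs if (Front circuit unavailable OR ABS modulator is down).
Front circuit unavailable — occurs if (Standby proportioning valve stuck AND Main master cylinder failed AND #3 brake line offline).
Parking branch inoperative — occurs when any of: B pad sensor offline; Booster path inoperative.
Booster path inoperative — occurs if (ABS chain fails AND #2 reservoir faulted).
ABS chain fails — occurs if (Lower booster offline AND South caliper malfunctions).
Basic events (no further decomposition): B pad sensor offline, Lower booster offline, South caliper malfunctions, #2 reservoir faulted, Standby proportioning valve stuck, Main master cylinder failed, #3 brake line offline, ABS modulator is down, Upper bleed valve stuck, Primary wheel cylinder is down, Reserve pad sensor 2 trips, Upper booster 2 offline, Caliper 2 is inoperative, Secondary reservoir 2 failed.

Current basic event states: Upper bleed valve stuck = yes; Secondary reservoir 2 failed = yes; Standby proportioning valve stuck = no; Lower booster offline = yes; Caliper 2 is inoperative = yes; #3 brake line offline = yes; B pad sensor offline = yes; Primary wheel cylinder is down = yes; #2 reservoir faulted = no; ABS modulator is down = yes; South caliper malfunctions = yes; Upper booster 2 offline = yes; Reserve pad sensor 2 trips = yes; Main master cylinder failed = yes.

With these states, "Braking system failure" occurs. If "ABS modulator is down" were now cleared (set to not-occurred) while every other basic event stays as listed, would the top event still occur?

Counterfactual: set "ABS modulator is down" to not occurred.
ABS chain fails [AND]: Lower booster offline=occurs, South caliper malfunctions=occurs → all inputs occur → occurs.
Booster path inoperative [AND]: ABS chain fails=occurs, #2 reservoir faulted=not → not all inputs occur → does not occur.
Parking branch inoperative [OR]: B pad sensor offline=occurs, Booster path inoperative=not → at least one input occurs → occurs.
Front circuit unavailable [AND]: Standby proportioning valve stuck=not, Main master cylinder failed=occurs, #3 brake line offline=occurs → not all inputs occur → does not occur.
Rear circuit down [OR]: Front circuit unavailable=not, ABS modulator is down=not → no input occurs → does not occur.
Service line unavailable [AND]: Upper bleed valve stuck=occurs, Primary wheel cylinder is down=occurs, Reserve pad sensor 2 trips=occurs, Upper booster 2 offline=occurs → all inputs occur → occurs.
ABS chain 2 down [AND]: Service line unavailable=occurs, Caliper 2 is inoperative=occurs, Secondary reservoir 2 failed=occurs → all inputs occur → occurs.
Braking system failure [AND]: Parking branch inoperative=occurs, Rear circuit down=not, ABS chain 2 down=occurs → not all inputs occur → does not occur.

No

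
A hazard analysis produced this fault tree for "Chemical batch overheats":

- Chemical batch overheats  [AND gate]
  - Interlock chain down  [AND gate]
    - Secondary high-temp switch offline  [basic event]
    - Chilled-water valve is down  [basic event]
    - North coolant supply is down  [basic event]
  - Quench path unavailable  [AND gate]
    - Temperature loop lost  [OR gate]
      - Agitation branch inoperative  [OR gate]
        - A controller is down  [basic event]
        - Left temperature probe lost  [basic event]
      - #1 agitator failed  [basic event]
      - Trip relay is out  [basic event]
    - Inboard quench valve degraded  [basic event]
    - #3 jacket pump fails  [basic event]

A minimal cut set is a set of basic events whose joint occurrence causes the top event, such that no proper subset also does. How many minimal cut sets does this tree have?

Interlock chain down [AND]: one cut set from each child combined → 1 × 1 × 1 = 1 cut set(s).
Agitation branch inoperative [OR]: union of children's cut sets → 2 cut set(s).
Temperature loop lost [OR]: union of children's cut sets → 4 cut set(s).
Quench path unavailable [AND]: one cut set from each child combined → 4 × 1 × 1 = 4 cut set(s).
Chemical batch overheats [AND]: one cut set from each child combined → 1 × 4 = 4 cut set(s).
Minimal cut sets: {#3 jacket pump fails, A controller is down, Chilled-water valve is down, Inboard quench valve degraded, North coolant supply is down, Secondary high-temp switch offline}; {#3 jacket pump fails, Chilled-water valve is down, Inboard quench valve degraded, Left temperature probe lost, North coolant supply is down, Secondary high-temp switch offline}; {#1 agitator failed, #3 jacket pump fails, Chilled-water valve is down, Inboard quench valve degraded, North coolant supply is down, Secondary high-temp switch offline}; {#3 jacket pump fails, Chilled-water valve is down, Inboard quench valve degraded, North coolant supply is down, Secondary high-temp switch offline, Trip relay is out}.

4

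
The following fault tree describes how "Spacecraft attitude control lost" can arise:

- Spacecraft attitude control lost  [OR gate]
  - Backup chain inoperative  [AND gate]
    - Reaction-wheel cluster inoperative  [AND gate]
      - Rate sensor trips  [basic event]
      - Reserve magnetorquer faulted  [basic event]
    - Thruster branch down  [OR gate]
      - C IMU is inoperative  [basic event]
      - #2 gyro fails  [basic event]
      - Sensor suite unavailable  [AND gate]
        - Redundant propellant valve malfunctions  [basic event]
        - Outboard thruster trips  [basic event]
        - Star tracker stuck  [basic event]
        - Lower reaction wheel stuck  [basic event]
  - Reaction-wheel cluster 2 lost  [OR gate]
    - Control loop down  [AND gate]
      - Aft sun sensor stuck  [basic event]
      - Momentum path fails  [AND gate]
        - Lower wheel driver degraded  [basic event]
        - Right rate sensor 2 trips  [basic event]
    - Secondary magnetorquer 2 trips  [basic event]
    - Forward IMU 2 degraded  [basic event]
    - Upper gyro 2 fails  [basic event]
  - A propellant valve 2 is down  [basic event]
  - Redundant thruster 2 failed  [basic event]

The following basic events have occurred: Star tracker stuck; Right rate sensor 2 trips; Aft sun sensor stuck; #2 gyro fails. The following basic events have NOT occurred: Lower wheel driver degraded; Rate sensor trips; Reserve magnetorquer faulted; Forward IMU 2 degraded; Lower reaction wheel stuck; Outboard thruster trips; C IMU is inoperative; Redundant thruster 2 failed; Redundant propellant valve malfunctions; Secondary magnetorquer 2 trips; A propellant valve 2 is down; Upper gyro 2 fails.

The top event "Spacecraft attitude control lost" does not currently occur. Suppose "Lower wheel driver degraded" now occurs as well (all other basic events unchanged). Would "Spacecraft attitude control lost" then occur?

Counterfactual: set "Lower wheel driver degraded" to occurred.
Reaction-wheel cluster inoperative [AND]: Rate sensor trips=not, Reserve magnetorquer faulted=not → not all inputs occur → does not occur.
Sensor suite unavailable [AND]: Redundant propellant valve malfunctions=not, Outboard thruster trips=not, Star tracker stuck=occurs, Lower reaction wheel stuck=not → not all inputs occur → does not occur.
Thruster branch down [OR]: C IMU is inoperative=not, #2 gyro fails=occurs, Sensor suite unavailable=not → at least one input occurs → occurs.
Backup chain inoperative [AND]: Reaction-wheel cluster inoperative=not, Thruster branch down=occurs → not all inputs occur → does not occur.
Momentum path fails [AND]: Lower wheel driver degraded=occurs, Right rate sensor 2 trips=occurs → all inputs occur → occurs.
Control loop down [AND]: Aft sun sensor stuck=occurs, Momentum path fails=occurs → all inputs occur → occurs.
Reaction-wheel cluster 2 lost [OR]: Control loop down=occurs, Secondary magnetorquer 2 trips=not, Forward IMU 2 degraded=not, Upper gyro 2 fails=not → at least one input occurs → occurs.
Spacecraft attitude control lost [OR]: Backup chain inoperative=not, Reaction-wheel cluster 2 lost=occurs, A propellant valve 2 is down=not, Redundant thruster 2 failed=not → at least one input occurs → occurs.

Yes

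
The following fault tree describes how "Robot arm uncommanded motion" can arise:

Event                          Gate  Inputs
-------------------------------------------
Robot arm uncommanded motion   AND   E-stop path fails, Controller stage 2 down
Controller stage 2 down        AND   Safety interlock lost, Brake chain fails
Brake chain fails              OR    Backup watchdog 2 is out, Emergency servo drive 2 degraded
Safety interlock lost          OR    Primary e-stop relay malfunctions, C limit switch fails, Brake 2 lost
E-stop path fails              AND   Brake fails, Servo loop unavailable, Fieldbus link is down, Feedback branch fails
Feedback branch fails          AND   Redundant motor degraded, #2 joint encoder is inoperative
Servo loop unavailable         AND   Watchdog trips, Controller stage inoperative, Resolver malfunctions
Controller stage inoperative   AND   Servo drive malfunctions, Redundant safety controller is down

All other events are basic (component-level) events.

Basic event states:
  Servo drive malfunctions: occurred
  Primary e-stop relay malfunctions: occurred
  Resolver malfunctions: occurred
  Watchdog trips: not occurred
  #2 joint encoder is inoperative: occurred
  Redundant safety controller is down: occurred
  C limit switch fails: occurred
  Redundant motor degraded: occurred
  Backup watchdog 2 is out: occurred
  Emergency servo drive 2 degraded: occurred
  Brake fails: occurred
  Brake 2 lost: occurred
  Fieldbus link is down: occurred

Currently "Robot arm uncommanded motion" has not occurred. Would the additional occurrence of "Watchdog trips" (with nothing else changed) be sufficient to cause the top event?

Yes

Counterfactual: set "Watchdog trips" to occurred.
Controller stage inoperative [AND]: Servo drive malfunctions=occurs, Redundant safety controller is down=occurs → all inputs occur → occurs.
Servo loop unavailable [AND]: Watchdog trips=occurs, Controller stage inoperative=occurs, Resolver malfunctions=occurs → all inputs occur → occurs.
Feedback branch fails [AND]: Redundant motor degraded=occurs, #2 joint encoder is inoperative=occurs → all inputs occur → occurs.
E-stop path fails [AND]: Brake fails=occurs, Servo loop unavailable=occurs, Fieldbus link is down=occurs, Feedback branch fails=occurs → all inputs occur → occurs.
Safety interlock lost [OR]: Primary e-stop relay malfunctions=occurs, C limit switch fails=occurs, Brake 2 lost=occurs → at least one input occurs → occurs.
Brake chain fails [OR]: Backup watchdog 2 is out=occurs, Emergency servo drive 2 degraded=occurs → at least one input occurs → occurs.
Controller stage 2 down [AND]: Safety interlock lost=occurs, Brake chain fails=occurs → all inputs occur → occurs.
Robot arm uncommanded motion [AND]: E-stop path fails=occurs, Controller stage 2 down=occurs → all inputs occur → occurs.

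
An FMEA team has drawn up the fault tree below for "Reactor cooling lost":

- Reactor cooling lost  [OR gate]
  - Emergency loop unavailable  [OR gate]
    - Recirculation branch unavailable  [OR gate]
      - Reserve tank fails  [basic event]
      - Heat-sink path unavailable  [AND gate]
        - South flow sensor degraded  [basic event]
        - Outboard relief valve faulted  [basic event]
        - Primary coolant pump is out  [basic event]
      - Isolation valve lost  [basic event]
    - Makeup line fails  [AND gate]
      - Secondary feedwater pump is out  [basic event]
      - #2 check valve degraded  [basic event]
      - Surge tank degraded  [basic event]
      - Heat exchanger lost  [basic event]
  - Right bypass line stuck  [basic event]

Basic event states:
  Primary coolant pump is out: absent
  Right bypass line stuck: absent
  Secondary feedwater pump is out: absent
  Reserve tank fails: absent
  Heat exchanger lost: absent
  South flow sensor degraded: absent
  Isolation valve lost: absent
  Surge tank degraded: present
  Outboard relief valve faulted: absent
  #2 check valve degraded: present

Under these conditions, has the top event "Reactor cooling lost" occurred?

Heat-sink path unavailable [AND]: South flow sensor degraded=not, Outboard relief valve faulted=not, Primary coolant pump is out=not → not all inputs occur → does not occur.
Recirculation branch unavailable [OR]: Reserve tank fails=not, Heat-sink path unavailable=not, Isolation valve lost=not → no input occurs → does not occur.
Makeup line fails [AND]: Secondary feedwater pump is out=not, #2 check valve degraded=occurs, Surge tank degraded=occurs, Heat exchanger lost=not → not all inputs occur → does not occur.
Emergency loop unavailable [OR]: Recirculation branch unavailable=not, Makeup line fails=not → no input occurs → does not occur.
Reactor cooling lost [OR]: Emergency loop unavailable=not, Right bypass line stuck=not → no input occurs → does not occur.

No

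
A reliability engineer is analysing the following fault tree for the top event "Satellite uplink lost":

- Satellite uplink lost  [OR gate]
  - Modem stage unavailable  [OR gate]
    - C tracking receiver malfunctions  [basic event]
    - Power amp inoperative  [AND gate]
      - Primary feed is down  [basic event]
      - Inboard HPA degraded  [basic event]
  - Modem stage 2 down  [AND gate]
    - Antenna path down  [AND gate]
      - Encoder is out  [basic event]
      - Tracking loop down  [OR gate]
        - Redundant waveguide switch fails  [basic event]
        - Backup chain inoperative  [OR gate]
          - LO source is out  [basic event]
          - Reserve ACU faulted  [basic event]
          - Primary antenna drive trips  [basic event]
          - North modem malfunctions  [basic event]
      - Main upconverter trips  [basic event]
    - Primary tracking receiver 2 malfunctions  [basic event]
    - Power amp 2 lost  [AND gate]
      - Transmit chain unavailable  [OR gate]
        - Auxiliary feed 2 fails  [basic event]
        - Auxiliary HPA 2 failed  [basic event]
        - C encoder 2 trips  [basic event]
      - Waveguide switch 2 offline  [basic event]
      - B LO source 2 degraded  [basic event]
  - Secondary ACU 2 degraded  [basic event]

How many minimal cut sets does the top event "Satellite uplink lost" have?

Power amp inoperative [AND]: one cut set from each child combined → 1 × 1 = 1 cut set(s).
Modem stage unavailable [OR]: union of children's cut sets → 2 cut set(s).
Backup chain inoperative [OR]: union of children's cut sets → 4 cut set(s).
Tracking loop down [OR]: union of children's cut sets → 5 cut set(s).
Antenna path down [AND]: one cut set from each child combined → 1 × 5 × 1 = 5 cut set(s).
Transmit chain unavailable [OR]: union of children's cut sets → 3 cut set(s).
Power amp 2 lost [AND]: one cut set from each child combined → 3 × 1 × 1 = 3 cut set(s).
Modem stage 2 down [AND]: one cut set from each child combined → 5 × 1 × 3 = 15 cut set(s).
Satellite uplink lost [OR]: union of children's cut sets → 18 cut set(s).

18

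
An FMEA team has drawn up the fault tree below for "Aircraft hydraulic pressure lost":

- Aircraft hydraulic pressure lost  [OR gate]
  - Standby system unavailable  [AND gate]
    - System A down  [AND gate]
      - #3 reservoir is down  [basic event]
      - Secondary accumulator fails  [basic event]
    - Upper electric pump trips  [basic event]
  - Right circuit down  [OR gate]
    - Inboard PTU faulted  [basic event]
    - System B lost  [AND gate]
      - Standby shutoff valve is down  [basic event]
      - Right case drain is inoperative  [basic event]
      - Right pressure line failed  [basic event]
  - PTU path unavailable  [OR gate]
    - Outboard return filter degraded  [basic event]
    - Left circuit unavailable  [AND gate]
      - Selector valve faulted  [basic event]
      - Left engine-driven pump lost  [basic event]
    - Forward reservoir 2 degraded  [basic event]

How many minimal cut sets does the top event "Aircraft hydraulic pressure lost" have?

System A down [AND]: one cut set from each child combined → 1 × 1 = 1 cut set(s).
Standby system unavailable [AND]: one cut set from each child combined → 1 × 1 = 1 cut set(s).
System B lost [AND]: one cut set from each child combined → 1 × 1 × 1 = 1 cut set(s).
Right circuit down [OR]: union of children's cut sets → 2 cut set(s).
Left circuit unavailable [AND]: one cut set from each child combined → 1 × 1 = 1 cut set(s).
PTU path unavailable [OR]: union of children's cut sets → 3 cut set(s).
Aircraft hydraulic pressure lost [OR]: union of children's cut sets → 6 cut set(s).
Minimal cut sets: {#3 reservoir is down, Secondary accumulator fails, Upper electric pump trips}; {Inboard PTU faulted}; {Right case drain is inoperative, Right pressure line failed, Standby shutoff valve is down}; {Outboard return filter degraded}; {Left engine-driven pump lost, Selector valve faulted}; {Forward reservoir 2 degraded}.

6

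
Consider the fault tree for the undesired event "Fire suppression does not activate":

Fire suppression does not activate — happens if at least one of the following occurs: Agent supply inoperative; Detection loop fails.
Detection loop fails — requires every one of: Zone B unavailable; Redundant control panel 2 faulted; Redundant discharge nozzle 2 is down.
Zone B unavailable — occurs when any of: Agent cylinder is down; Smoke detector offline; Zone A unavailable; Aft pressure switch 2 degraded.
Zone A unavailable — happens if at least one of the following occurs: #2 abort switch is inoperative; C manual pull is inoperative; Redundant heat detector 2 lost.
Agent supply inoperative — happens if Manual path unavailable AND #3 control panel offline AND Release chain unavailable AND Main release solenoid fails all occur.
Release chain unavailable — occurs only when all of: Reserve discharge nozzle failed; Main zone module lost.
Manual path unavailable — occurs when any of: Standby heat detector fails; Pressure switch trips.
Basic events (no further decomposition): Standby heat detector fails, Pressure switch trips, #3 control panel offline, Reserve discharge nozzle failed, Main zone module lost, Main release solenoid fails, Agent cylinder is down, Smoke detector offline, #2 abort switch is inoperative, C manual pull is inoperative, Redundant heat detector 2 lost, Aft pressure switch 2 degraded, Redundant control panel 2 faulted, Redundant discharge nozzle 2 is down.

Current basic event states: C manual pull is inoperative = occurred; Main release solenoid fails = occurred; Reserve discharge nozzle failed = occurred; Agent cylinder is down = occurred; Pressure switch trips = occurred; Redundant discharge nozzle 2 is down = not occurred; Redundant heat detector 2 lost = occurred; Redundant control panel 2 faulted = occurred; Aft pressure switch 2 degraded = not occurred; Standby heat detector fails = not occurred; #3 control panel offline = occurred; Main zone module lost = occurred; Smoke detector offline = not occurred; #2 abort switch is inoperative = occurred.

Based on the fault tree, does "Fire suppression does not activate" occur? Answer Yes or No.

Yes

Manual path unavailable [OR]: Standby heat detector fails=not, Pressure switch trips=occurs → at least one input occurs → occurs.
Release chain unavailable [AND]: Reserve discharge nozzle failed=occurs, Main zone module lost=occurs → all inputs occur → occurs.
Agent supply inoperative [AND]: Manual path unavailable=occurs, #3 control panel offline=occurs, Release chain unavailable=occurs, Main release solenoid fails=occurs → all inputs occur → occurs.
Zone A unavailable [OR]: #2 abort switch is inoperative=occurs, C manual pull is inoperative=occurs, Redundant heat detector 2 lost=occurs → at least one input occurs → occurs.
Zone B unavailable [OR]: Agent cylinder is down=occurs, Smoke detector offline=not, Zone A unavailable=occurs, Aft pressure switch 2 degraded=not → at least one input occurs → occurs.
Detection loop fails [AND]: Zone B unavailable=occurs, Redundant control panel 2 faulted=occurs, Redundant discharge nozzle 2 is down=not → not all inputs occur → does not occur.
Fire suppression does not activate [OR]: Agent supply inoperative=occurs, Detection loop fails=not → at least one input occurs → occurs.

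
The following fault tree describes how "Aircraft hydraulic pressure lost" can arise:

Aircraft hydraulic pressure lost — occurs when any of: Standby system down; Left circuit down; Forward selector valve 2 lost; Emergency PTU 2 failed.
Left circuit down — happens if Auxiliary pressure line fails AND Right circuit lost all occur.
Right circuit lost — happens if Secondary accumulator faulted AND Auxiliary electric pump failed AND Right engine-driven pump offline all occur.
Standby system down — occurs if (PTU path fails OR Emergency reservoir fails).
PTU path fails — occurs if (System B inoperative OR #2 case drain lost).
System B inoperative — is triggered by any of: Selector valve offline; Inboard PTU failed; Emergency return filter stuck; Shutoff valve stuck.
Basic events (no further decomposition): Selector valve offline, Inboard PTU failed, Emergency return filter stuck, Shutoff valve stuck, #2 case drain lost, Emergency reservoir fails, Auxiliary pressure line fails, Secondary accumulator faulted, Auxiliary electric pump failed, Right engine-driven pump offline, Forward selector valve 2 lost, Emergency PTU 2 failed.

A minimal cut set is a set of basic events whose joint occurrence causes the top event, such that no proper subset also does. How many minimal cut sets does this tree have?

9

System B inoperative [OR]: union of children's cut sets → 4 cut set(s).
PTU path fails [OR]: union of children's cut sets → 5 cut set(s).
Standby system down [OR]: union of children's cut sets → 6 cut set(s).
Right circuit lost [AND]: one cut set from each child combined → 1 × 1 × 1 = 1 cut set(s).
Left circuit down [AND]: one cut set from each child combined → 1 × 1 = 1 cut set(s).
Aircraft hydraulic pressure lost [OR]: union of children's cut sets → 9 cut set(s).
Minimal cut sets: {Selector valve offline}; {Inboard PTU failed}; {Emergency return filter stuck}; {Shutoff valve stuck}; {#2 case drain lost}; {Emergency reservoir fails}; {Auxiliary electric pump failed, Auxiliary pressure line fails, Right engine-driven pump offline, Secondary accumulator faulted}; {Forward selector valve 2 lost}; {Emergency PTU 2 failed}.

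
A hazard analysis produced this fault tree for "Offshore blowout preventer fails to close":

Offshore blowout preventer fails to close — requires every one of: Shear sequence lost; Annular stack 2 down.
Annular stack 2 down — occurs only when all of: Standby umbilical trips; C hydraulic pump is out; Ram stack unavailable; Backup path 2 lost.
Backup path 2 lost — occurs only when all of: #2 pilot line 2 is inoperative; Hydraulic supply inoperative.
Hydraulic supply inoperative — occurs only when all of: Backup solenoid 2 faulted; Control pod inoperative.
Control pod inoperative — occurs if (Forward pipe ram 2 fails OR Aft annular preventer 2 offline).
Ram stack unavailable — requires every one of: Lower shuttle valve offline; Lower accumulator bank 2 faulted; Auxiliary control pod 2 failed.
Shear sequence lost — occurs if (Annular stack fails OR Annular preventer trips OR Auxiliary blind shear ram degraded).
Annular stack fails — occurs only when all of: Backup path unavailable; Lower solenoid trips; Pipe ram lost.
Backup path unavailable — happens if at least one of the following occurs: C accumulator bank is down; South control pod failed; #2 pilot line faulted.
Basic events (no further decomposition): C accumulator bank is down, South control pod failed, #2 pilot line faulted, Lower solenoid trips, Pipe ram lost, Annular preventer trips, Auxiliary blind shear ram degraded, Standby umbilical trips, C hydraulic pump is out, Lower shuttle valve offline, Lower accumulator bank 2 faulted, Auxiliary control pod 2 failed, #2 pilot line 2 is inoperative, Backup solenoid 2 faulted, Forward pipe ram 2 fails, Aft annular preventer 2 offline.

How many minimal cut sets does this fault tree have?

Backup path unavailable [OR]: union of children's cut sets → 3 cut set(s).
Annular stack fails [AND]: one cut set from each child combined → 3 × 1 × 1 = 3 cut set(s).
Shear sequence lost [OR]: union of children's cut sets → 5 cut set(s).
Ram stack unavailable [AND]: one cut set from each child combined → 1 × 1 × 1 = 1 cut set(s).
Control pod inoperative [OR]: union of children's cut sets → 2 cut set(s).
Hydraulic supply inoperative [AND]: one cut set from each child combined → 1 × 2 = 2 cut set(s).
Backup path 2 lost [AND]: one cut set from each child combined → 1 × 2 = 2 cut set(s).
Annular stack 2 down [AND]: one cut set from each child combined → 1 × 1 × 1 × 2 = 2 cut set(s).
Offshore blowout preventer fails to close [AND]: one cut set from each child combined → 5 × 2 = 10 cut set(s).
Minimal cut sets: {#2 pilot line 2 is inoperative, Auxiliary control pod 2 failed, Backup solenoid 2 faulted, C accumulator bank is down, C hydraulic pump is out, Forward pipe ram 2 fails, Lower accumulator bank 2 faulted, Lower shuttle valve offline, Lower solenoid trips, Pipe ram lost, Standby umbilical trips}; {#2 pilot line 2 is inoperative, Aft annular preventer 2 offline, Auxiliary control pod 2 failed, Backup solenoid 2 faulted, C accumulator bank is down, C hydraulic pump is out, Lower accumulator bank 2 faulted, Lower shuttle valve offline, Lower solenoid trips, Pipe ram lost, Standby umbilical trips}; {#2 pilot line 2 is inoperative, Auxiliary control pod 2 failed, Backup solenoid 2 faulted, C hydraulic pump is out, Forward pipe ram 2 fails, Lower accumulator bank 2 faulted, Lower shuttle valve offline, Lower solenoid trips, Pipe ram lost, South control pod failed, Standby umbilical trips}; {#2 pilot line 2 is inoperative, Aft annular preventer 2 offline, Auxiliary control pod 2 failed, Backup solenoid 2 faulted, C hydraulic pump is out, Lower accumulator bank 2 faulted, Lower shuttle valve offline, Lower solenoid trips, Pipe ram lost, South control pod failed, Standby umbilical trips}; {#2 pilot line 2 is inoperative, #2 pilot line faulted, Auxiliary control pod 2 failed, Backup solenoid 2 faulted, C hydraulic pump is out, Forward pipe ram 2 fails, Lower accumulator bank 2 faulted, Lower shuttle valve offline, Lower solenoid trips, Pipe ram lost, Standby umbilical trips}; {#2 pilot line 2 is inoperative, #2 pilot line faulted, Aft annular preventer 2 offline, Auxiliary control pod 2 failed, Backup solenoid 2 faulted, C hydraulic pump is out, Lower accumulator bank 2 faulted, Lower shuttle valve offline, Lower solenoid trips, Pipe ram lost, Standby umbilical trips}; {#2 pilot line 2 is inoperative, Annular preventer trips, Auxiliary control pod 2 failed, Backup solenoid 2 faulted, C hydraulic pump is out, Forward pipe ram 2 fails, Lower accumulator bank 2 faulted, Lower shuttle valve offline, Standby umbilical trips}; {#2 pilot line 2 is inoperative, Aft annular preventer 2 offline, Annular preventer trips, Auxiliary control pod 2 failed, Backup solenoid 2 faulted, C hydraulic pump is out, Lower accumulator bank 2 faulted, Lower shuttle valve offline, Standby umbilical trips}; {#2 pilot line 2 is inoperative, Auxiliary blind shear ram degraded, Auxiliary control pod 2 failed, Backup solenoid 2 faulted, C hydraulic pump is out, Forward pipe ram 2 fails, Lower accumulator bank 2 faulted, Lower shuttle valve offline, Standby umbilical trips}; {#2 pilot line 2 is inoperative, Aft annular preventer 2 offline, Auxiliary blind shear ram degraded, Auxiliary control pod 2 failed, Backup solenoid 2 faulted, C hydraulic pump is out, Lower accumulator bank 2 faulted, Lower shuttle valve offline, Standby umbilical trips}.

10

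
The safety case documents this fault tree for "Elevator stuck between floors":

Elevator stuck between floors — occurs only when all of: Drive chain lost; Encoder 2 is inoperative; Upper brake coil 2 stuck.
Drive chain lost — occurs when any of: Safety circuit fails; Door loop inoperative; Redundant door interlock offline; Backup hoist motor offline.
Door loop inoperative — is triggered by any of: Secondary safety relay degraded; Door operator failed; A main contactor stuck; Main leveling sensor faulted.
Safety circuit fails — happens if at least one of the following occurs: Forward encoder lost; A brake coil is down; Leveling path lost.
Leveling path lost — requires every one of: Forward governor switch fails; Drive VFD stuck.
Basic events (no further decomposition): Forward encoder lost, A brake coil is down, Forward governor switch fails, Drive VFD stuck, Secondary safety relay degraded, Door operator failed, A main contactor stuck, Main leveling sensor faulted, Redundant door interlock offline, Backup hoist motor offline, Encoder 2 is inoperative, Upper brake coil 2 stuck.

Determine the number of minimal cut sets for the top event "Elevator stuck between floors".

Leveling path lost [AND]: one cut set from each child combined → 1 × 1 = 1 cut set(s).
Safety circuit fails [OR]: union of children's cut sets → 3 cut set(s).
Door loop inoperative [OR]: union of children's cut sets → 4 cut set(s).
Drive chain lost [OR]: union of children's cut sets → 9 cut set(s).
Elevator stuck between floors [AND]: one cut set from each child combined → 9 × 1 × 1 = 9 cut set(s).
Minimal cut sets: {Encoder 2 is inoperative, Forward encoder lost, Upper brake coil 2 stuck}; {A brake coil is down, Encoder 2 is inoperative, Upper brake coil 2 stuck}; {Drive VFD stuck, Encoder 2 is inoperative, Forward governor switch fails, Upper brake coil 2 stuck}; {Encoder 2 is inoperative, Secondary safety relay degraded, Upper brake coil 2 stuck}; {Door operator failed, Encoder 2 is inoperative, Upper brake coil 2 stuck}; {A main contactor stuck, Encoder 2 is inoperative, Upper brake coil 2 stuck}; {Encoder 2 is inoperative, Main leveling sensor faulted, Upper brake coil 2 stuck}; {Encoder 2 is inoperative, Redundant door interlock offline, Upper brake coil 2 stuck}; {Backup hoist motor offline, Encoder 2 is inoperative, Upper brake coil 2 stuck}.

9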